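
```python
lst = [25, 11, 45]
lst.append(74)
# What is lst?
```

[25, 11, 45, 74]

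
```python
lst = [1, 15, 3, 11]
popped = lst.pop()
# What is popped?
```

11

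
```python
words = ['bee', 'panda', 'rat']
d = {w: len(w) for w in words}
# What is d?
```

{'bee': 3, 'panda': 5, 'rat': 3}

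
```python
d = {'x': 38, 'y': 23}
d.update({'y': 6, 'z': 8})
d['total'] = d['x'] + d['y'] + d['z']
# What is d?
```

After line 1: d = {'x': 38, 'y': 23}
After line 2 (y overwritten, z added): d = {'x': 38, 'y': 6, 'z': 8}
After line 3 (total = 38 + 6 + 8 = 52): d = {'x': 38, 'y': 6, 'z': 8, 'total': 52}

{'x': 38, 'y': 6, 'z': 8, 'total': 52}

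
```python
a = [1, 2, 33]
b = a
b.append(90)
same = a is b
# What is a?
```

After line 1: a = [1, 2, 33]
After line 2 (b = a is an alias, same object): a = [1, 2, 33], b = [1, 2, 33]
After line 3 (b.append mutates the shared list): a = [1, 2, 33, 90], b = [1, 2, 33, 90]
After line 4 (same = a is b; same object -> True): same = True

[1, 2, 33, 90]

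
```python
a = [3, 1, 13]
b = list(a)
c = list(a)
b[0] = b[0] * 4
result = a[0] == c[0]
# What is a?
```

After line 1: a = [3, 1, 13]
After line 2 (b = list(a), copy): a = [3, 1, 13], b = [3, 1, 13]
After line 3 (c = list(a) is a copy, new object): c = [3, 1, 13]
After line 4 (b[0] = 3 * 4 = 12; only b mutates (copy)): a = [3, 1, 13], b = [12, 1, 13], c = [3, 1, 13]
After line 5 (a[0] = 3, c[0] = 3; result = True)

[3, 1, 13]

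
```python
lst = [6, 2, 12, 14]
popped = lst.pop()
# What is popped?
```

14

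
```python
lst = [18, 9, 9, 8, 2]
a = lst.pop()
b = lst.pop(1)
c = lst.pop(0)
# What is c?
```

After line 1: lst = [18, 9, 9, 8, 2]
After line 2 (pop() -> a = 2): lst = [18, 9, 9, 8]
After line 3 (pop(1) -> b = 9): lst = [18, 9, 8]
After line 4 (pop(0) -> c = 18): lst = [9, 8]

18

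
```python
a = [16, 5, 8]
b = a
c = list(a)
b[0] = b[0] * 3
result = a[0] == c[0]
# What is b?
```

After line 1: a = [16, 5, 8]
After line 2 (b = a, alias): a = [16, 5, 8], b = [16, 5, 8]
After line 3 (c = list(a) is a copy, new object): c = [16, 5, 8]
After line 4 (b[0] = 16 * 3 = 48; mutates shared a/b): a = b = [48, 5, 8], c = [16, 5, 8]
After line 5 (a[0] = 48, c[0] = 16; result = False)

[48, 5, 8]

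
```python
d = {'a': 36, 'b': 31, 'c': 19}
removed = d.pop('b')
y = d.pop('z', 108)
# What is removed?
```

After line 1: d = {'a': 36, 'b': 31, 'c': 19}
After line 2 (pop 'b' returns 31): d = {'a': 36, 'c': 19}, removed = 31
After line 3 (pop 'z' missing, returns default 108): d = {'a': 36, 'c': 19}, y = 108

31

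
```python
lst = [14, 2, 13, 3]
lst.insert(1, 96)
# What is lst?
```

[14, 96, 2, 13, 3]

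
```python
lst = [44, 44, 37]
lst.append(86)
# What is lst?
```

[44, 44, 37, 86]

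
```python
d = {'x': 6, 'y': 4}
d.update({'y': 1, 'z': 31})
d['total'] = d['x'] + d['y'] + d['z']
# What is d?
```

After line 1: d = {'x': 6, 'y': 4}
After line 2 (y overwritten, z added): d = {'x': 6, 'y': 1, 'z': 31}
After line 3 (total = 6 + 1 + 31 = 38): d = {'x': 6, 'y': 1, 'z': 31, 'total': 38}

{'x': 6, 'y': 1, 'z': 31, 'total': 38}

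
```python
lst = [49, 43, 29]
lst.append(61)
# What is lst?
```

[49, 43, 29, 61]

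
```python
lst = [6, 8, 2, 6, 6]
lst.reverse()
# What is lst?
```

[6, 6, 2, 8, 6]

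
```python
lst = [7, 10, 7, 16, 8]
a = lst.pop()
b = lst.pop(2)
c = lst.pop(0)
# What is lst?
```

After line 1: lst = [7, 10, 7, 16, 8]
After line 2 (pop() -> a = 8): lst = [7, 10, 7, 16]
After line 3 (pop(2) -> b = 7): lst = [7, 10, 16]
After line 4 (pop(0) -> c = 7): lst = [10, 16]

[10, 16]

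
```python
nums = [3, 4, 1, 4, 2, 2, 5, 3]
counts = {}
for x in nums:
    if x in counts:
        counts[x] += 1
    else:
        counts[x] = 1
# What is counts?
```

Initial: counts = {}, nums = [3, 4, 1, 4, 2, 2, 5, 3]
See 3: counts = {3: 1}
See 4: counts = {3: 1, 4: 1}
See 1: counts = {3: 1, 4: 1, 1: 1}
See 4: counts = {3: 1, 4: 2, 1: 1}
See 2: counts = {3: 1, 4: 2, 1: 1, 2: 1}
See 2: counts = {3: 1, 4: 2, 1: 1, 2: 2}
See 5: counts = {3: 1, 4: 2, 1: 1, 2: 2, 5: 1}
See 3: counts = {3: 2, 4: 2, 1: 1, 2: 2, 5: 1}

{3: 2, 4: 2, 1: 1, 2: 2, 5: 1}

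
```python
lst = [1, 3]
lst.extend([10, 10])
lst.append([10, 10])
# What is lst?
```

After line 1: lst = [1, 3]
After line 2 (extend unpacks [10, 10]): lst = [1, 3, 10, 10]
After line 3 (append adds [10, 10] as single element): lst = [1, 3, 10, 10, [10, 10]]

[1, 3, 10, 10, [10, 10]]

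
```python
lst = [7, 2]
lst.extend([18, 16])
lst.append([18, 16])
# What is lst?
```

After line 1: lst = [7, 2]
After line 2 (extend unpacks [18, 16]): lst = [7, 2, 18, 16]
After line 3 (append adds [18, 16] as single element): lst = [7, 2, 18, 16, [18, 16]]

[7, 2, 18, 16, [18, 16]]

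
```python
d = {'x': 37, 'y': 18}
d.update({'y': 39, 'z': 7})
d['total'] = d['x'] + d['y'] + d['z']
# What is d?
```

After line 1: d = {'x': 37, 'y': 18}
After line 2 (y overwritten, z added): d = {'x': 37, 'y': 39, 'z': 7}
After line 3 (total = 37 + 39 + 7 = 83): d = {'x': 37, 'y': 39, 'z': 7, 'total': 83}

{'x': 37, 'y': 39, 'z': 7, 'total': 83}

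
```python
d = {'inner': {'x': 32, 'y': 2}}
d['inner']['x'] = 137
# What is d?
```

After line 1: d = {'inner': {'x': 32, 'y': 2}}
After line 2 (inner x overwritten): d = {'inner': {'x': 137, 'y': 2}}

{'inner': {'x': 137, 'y': 2}}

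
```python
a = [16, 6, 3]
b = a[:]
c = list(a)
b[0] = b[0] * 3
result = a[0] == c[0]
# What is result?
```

After line 1: a = [16, 6, 3]
After line 2 (b = a[:], copy): a = [16, 6, 3], b = [16, 6, 3]
After line 3 (c = list(a) is a copy, new object): c = [16, 6, 3]
After line 4 (b[0] = 16 * 3 = 48; only b mutates (copy)): a = [16, 6, 3], b = [48, 6, 3], c = [16, 6, 3]
After line 5 (a[0] = 16, c[0] = 16; result = True)

True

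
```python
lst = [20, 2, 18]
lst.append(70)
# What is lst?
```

[20, 2, 18, 70]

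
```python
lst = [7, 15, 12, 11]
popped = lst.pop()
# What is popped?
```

11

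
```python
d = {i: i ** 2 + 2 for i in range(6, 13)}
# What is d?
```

{6: 38, 7: 51, 8: 66, 9: 83, 10: 102, 11: 123, 12: 146}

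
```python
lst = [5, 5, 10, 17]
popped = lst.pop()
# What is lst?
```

[5, 5, 10]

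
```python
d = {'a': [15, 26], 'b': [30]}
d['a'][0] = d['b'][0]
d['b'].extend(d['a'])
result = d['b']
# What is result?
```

After line 1: d = {'a': [15, 26], 'b': [30]}
After line 2 (a[0] = b[0] = 30): d = {'a': [30, 26], 'b': [30]}
After line 3 (b.extend(a) appends [30, 26]): d = {'a': [30, 26], 'b': [30, 30, 26]}
After line 4: result = d['b'] = [30, 30, 26]

[30, 30, 26]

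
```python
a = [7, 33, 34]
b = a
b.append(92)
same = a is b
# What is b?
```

After line 1: a = [7, 33, 34]
After line 2 (b = a is an alias, same object): a = [7, 33, 34], b = [7, 33, 34]
After line 3 (b.append mutates the shared list): a = [7, 33, 34, 92], b = [7, 33, 34, 92]
After line 4 (same = a is b; same object -> True): same = True

[7, 33, 34, 92]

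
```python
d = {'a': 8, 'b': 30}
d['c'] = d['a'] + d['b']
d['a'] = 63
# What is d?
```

After line 1: d = {'a': 8, 'b': 30}
After line 2 (d['c'] = 8 + 30): d = {'a': 8, 'b': 30, 'c': 38}
After line 3: d = {'a': 63, 'b': 30, 'c': 38}

{'a': 63, 'b': 30, 'c': 38}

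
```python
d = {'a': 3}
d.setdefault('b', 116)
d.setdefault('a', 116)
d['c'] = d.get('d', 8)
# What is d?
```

After line 1: d = {'a': 3}
After line 2 (setdefault adds 'b'=116): d = {'a': 3, 'b': 116}
After line 3 (setdefault 'a' no-op, already exists): d = {'a': 3, 'b': 116}
After line 4 (get('d', 8) returns default since 'd' not in d): d = {'a': 3, 'b': 116, 'c': 8}

{'a': 3, 'b': 116, 'c': 8}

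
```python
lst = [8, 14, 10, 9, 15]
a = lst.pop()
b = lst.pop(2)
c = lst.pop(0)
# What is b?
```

After line 1: lst = [8, 14, 10, 9, 15]
After line 2 (pop() -> a = 15): lst = [8, 14, 10, 9]
After line 3 (pop(2) -> b = 10): lst = [8, 14, 9]
After line 4 (pop(0) -> c = 8): lst = [14, 9]

10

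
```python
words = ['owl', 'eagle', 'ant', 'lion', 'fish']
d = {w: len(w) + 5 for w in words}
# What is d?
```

{'owl': 8, 'eagle': 10, 'ant': 8, 'lion': 9, 'fish': 9}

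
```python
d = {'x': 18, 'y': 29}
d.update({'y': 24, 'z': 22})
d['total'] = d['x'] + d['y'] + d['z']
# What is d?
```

After line 1: d = {'x': 18, 'y': 29}
After line 2 (y overwritten, z added): d = {'x': 18, 'y': 24, 'z': 22}
After line 3 (total = 18 + 24 + 22 = 64): d = {'x': 18, 'y': 24, 'z': 22, 'total': 64}

{'x': 18, 'y': 24, 'z': 22, 'total': 64}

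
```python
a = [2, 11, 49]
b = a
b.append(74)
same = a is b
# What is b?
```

After line 1: a = [2, 11, 49]
After line 2 (b = a is an alias, same object): a = [2, 11, 49], b = [2, 11, 49]
After line 3 (b.append mutates the shared list): a = [2, 11, 49, 74], b = [2, 11, 49, 74]
After line 4 (same = a is b; same object -> True): same = True

[2, 11, 49, 74]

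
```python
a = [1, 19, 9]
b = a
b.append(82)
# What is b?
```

After line 1: a = [1, 19, 9]
After line 2 (b = a is an alias, same object): a = [1, 19, 9], b = [1, 19, 9]
After line 3 (b.append mutates the shared list): a = [1, 19, 9, 82], b = [1, 19, 9, 82]

[1, 19, 9, 82]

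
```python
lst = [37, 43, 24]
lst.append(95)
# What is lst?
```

[37, 43, 24, 95]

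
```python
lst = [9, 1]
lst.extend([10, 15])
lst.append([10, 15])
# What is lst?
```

After line 1: lst = [9, 1]
After line 2 (extend unpacks [10, 15]): lst = [9, 1, 10, 15]
After line 3 (append adds [10, 15] as single element): lst = [9, 1, 10, 15, [10, 15]]

[9, 1, 10, 15, [10, 15]]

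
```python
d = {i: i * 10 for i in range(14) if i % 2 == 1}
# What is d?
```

{1: 10, 3: 30, 5: 50, 7: 70, 9: 90, 11: 110, 13: 130}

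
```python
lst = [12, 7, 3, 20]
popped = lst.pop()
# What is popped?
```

20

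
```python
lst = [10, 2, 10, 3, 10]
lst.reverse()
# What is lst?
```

[10, 3, 10, 2, 10]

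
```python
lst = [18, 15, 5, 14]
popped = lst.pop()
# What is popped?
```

14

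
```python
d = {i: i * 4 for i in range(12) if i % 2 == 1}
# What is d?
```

{1: 4, 3: 12, 5: 20, 7: 28, 9: 36, 11: 44}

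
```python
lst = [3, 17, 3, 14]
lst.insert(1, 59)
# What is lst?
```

[3, 59, 17, 3, 14]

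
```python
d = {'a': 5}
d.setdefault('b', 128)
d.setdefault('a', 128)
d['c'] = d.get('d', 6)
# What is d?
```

After line 1: d = {'a': 5}
After line 2 (setdefault adds 'b'=128): d = {'a': 5, 'b': 128}
After line 3 (setdefault 'a' no-op, already exists): d = {'a': 5, 'b': 128}
After line 4 (get('d', 6) returns default since 'd' not in d): d = {'a': 5, 'b': 128, 'c': 6}

{'a': 5, 'b': 128, 'c': 6}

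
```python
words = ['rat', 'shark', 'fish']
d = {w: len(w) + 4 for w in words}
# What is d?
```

{'rat': 7, 'shark': 9, 'fish': 8}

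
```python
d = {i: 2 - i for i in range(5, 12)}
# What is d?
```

{5: -3, 6: -4, 7: -5, 8: -6, 9: -7, 10: -8, 11: -9}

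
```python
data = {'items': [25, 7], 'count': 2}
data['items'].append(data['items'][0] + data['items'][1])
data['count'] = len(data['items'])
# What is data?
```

After line 1: data = {'items': [25, 7], 'count': 2}
After line 2 (append 25 + 7 = 32): data = {'items': [25, 7, 32], 'count': 2}
After line 3 (count = len(items) = 3): data = {'items': [25, 7, 32], 'count': 3}

{'items': [25, 7, 32], 'count': 3}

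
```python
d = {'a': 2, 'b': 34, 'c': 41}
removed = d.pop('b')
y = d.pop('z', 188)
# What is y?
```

After line 1: d = {'a': 2, 'b': 34, 'c': 41}
After line 2 (pop 'b' returns 34): d = {'a': 2, 'c': 41}, removed = 34
After line 3 (pop 'z' missing, returns default 188): d = {'a': 2, 'c': 41}, y = 188

188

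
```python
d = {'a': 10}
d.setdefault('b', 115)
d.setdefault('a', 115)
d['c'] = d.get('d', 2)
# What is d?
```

After line 1: d = {'a': 10}
After line 2 (setdefault adds 'b'=115): d = {'a': 10, 'b': 115}
After line 3 (setdefault 'a' no-op, already exists): d = {'a': 10, 'b': 115}
After line 4 (get('d', 2) returns default since 'd' not in d): d = {'a': 10, 'b': 115, 'c': 2}

{'a': 10, 'b': 115, 'c': 2}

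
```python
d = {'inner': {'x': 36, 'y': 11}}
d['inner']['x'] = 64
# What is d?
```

After line 1: d = {'inner': {'x': 36, 'y': 11}}
After line 2 (inner x overwritten): d = {'inner': {'x': 64, 'y': 11}}

{'inner': {'x': 64, 'y': 11}}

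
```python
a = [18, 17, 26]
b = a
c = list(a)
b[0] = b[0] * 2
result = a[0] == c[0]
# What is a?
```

After line 1: a = [18, 17, 26]
After line 2 (b = a, alias): a = [18, 17, 26], b = [18, 17, 26]
After line 3 (c = list(a) is a copy, new object): c = [18, 17, 26]
After line 4 (b[0] = 18 * 2 = 36; mutates shared a/b): a = b = [36, 17, 26], c = [18, 17, 26]
After line 5 (a[0] = 36, c[0] = 18; result = False)

[36, 17, 26]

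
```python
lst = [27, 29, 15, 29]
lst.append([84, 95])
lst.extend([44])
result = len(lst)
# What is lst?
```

After line 1: lst = [27, 29, 15, 29]
After line 2 (append adds [84, 95] as single element): lst = [27, 29, 15, 29, [84, 95]]
After line 3 (extend unpacks [44], adds 44): lst = [27, 29, 15, 29, [84, 95], 44]
After line 4: result = len(lst) = 6

[27, 29, 15, 29, [84, 95], 44]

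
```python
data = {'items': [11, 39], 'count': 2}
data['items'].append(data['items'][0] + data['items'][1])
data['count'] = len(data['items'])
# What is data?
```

After line 1: data = {'items': [11, 39], 'count': 2}
After line 2 (append 11 + 39 = 50): data = {'items': [11, 39, 50], 'count': 2}
After line 3 (count = len(items) = 3): data = {'items': [11, 39, 50], 'count': 3}

{'items': [11, 39, 50], 'count': 3}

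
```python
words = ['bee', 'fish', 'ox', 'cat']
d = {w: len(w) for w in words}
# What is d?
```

{'bee': 3, 'fish': 4, 'ox': 2, 'cat': 3}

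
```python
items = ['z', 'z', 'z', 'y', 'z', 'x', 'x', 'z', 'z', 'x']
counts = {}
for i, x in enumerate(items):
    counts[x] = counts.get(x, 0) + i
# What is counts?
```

Initial: counts = {}, items = ['z', 'z', 'z', 'y', 'z', 'x', 'x', 'z', 'z', 'x']
i=0, x='z': counts = {'z': 0}
i=1, x='z': counts = {'z': 1}
i=2, x='z': counts = {'z': 3}
i=3, x='y': counts = {'z': 3, 'y': 3}
i=4, x='z': counts = {'z': 7, 'y': 3}
i=5, x='x': counts = {'z': 7, 'y': 3, 'x': 5}
i=6, x='x': counts = {'z': 7, 'y': 3, 'x': 11}
i=7, x='z': counts = {'z': 14, 'y': 3, 'x': 11}
i=8, x='z': counts = {'z': 22, 'y': 3, 'x': 11}
i=9, x='x': counts = {'z': 22, 'y': 3, 'x': 20}

{'z': 22, 'y': 3, 'x': 20}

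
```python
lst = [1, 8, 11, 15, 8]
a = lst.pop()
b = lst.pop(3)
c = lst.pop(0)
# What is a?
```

After line 1: lst = [1, 8, 11, 15, 8]
After line 2 (pop() -> a = 8): lst = [1, 8, 11, 15]
After line 3 (pop(3) -> b = 15): lst = [1, 8, 11]
After line 4 (pop(0) -> c = 1): lst = [8, 11]

8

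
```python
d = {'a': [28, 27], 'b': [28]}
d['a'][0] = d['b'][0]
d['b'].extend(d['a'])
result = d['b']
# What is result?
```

After line 1: d = {'a': [28, 27], 'b': [28]}
After line 2 (a[0] = b[0] = 28): d = {'a': [28, 27], 'b': [28]}
After line 3 (b.extend(a) appends [28, 27]): d = {'a': [28, 27], 'b': [28, 28, 27]}
After line 4: result = d['b'] = [28, 28, 27]

[28, 28, 27]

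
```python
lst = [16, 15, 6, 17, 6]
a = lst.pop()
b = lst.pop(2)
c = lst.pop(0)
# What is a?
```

After line 1: lst = [16, 15, 6, 17, 6]
After line 2 (pop() -> a = 6): lst = [16, 15, 6, 17]
After line 3 (pop(2) -> b = 6): lst = [16, 15, 17]
After line 4 (pop(0) -> c = 16): lst = [15, 17]

6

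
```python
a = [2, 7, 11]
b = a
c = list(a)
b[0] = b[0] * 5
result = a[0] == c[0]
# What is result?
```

After line 1: a = [2, 7, 11]
After line 2 (b = a, alias): a = [2, 7, 11], b = [2, 7, 11]
After line 3 (c = list(a) is a copy, new object): c = [2, 7, 11]
After line 4 (b[0] = 2 * 5 = 10; mutates shared a/b): a = b = [10, 7, 11], c = [2, 7, 11]
After line 5 (a[0] = 10, c[0] = 2; result = False)

False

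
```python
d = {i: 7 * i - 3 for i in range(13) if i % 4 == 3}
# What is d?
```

{3: 18, 7: 46, 11: 74}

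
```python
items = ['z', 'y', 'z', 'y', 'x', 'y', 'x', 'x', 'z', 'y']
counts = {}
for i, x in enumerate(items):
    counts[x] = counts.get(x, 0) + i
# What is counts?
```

Initial: counts = {}, items = ['z', 'y', 'z', 'y', 'x', 'y', 'x', 'x', 'z', 'y']
i=0, x='z': counts = {'z': 0}
i=1, x='y': counts = {'z': 0, 'y': 1}
i=2, x='z': counts = {'z': 2, 'y': 1}
i=3, x='y': counts = {'z': 2, 'y': 4}
i=4, x='x': counts = {'z': 2, 'y': 4, 'x': 4}
i=5, x='y': counts = {'z': 2, 'y': 9, 'x': 4}
i=6, x='x': counts = {'z': 2, 'y': 9, 'x': 10}
i=7, x='x': counts = {'z': 2, 'y': 9, 'x': 17}
i=8, x='z': counts = {'z': 10, 'y': 9, 'x': 17}
i=9, x='y': counts = {'z': 10, 'y': 18, 'x': 17}

{'z': 10, 'y': 18, 'x': 17}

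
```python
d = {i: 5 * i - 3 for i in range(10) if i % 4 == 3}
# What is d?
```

{3: 12, 7: 32}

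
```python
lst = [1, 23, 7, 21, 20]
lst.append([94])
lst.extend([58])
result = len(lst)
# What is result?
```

After line 1: lst = [1, 23, 7, 21, 20]
After line 2 (append adds [94] as single element): lst = [1, 23, 7, 21, 20, [94]]
After line 3 (extend unpacks [58], adds 58): lst = [1, 23, 7, 21, 20, [94], 58]
After line 4: result = len(lst) = 7

7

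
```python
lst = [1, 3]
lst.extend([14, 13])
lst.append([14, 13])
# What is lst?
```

After line 1: lst = [1, 3]
After line 2 (extend unpacks [14, 13]): lst = [1, 3, 14, 13]
After line 3 (append adds [14, 13] as single element): lst = [1, 3, 14, 13, [14, 13]]

[1, 3, 14, 13, [14, 13]]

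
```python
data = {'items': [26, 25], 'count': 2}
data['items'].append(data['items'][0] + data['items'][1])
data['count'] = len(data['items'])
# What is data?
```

After line 1: data = {'items': [26, 25], 'count': 2}
After line 2 (append 26 + 25 = 51): data = {'items': [26, 25, 51], 'count': 2}
After line 3 (count = len(items) = 3): data = {'items': [26, 25, 51], 'count': 3}

{'items': [26, 25, 51], 'count': 3}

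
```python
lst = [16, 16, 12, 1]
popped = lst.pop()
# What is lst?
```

[16, 16, 12]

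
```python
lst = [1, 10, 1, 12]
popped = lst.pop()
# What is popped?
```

12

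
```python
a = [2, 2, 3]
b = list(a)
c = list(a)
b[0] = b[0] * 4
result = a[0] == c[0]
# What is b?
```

After line 1: a = [2, 2, 3]
After line 2 (b = list(a), copy): a = [2, 2, 3], b = [2, 2, 3]
After line 3 (c = list(a) is a copy, new object): c = [2, 2, 3]
After line 4 (b[0] = 2 * 4 = 8; only b mutates (copy)): a = [2, 2, 3], b = [8, 2, 3], c = [2, 2, 3]
After line 5 (a[0] = 2, c[0] = 2; result = True)

[8, 2, 3]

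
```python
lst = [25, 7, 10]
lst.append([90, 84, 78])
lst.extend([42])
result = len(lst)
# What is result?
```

After line 1: lst = [25, 7, 10]
After line 2 (append adds [90, 84, 78] as single element): lst = [25, 7, 10, [90, 84, 78]]
After line 3 (extend unpacks [42], adds 42): lst = [25, 7, 10, [90, 84, 78], 42]
After line 4: result = len(lst) = 5

5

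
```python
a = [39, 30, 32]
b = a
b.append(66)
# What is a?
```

After line 1: a = [39, 30, 32]
After line 2 (b = a is an alias, same object): a = [39, 30, 32], b = [39, 30, 32]
After line 3 (b.append mutates the shared list): a = [39, 30, 32, 66], b = [39, 30, 32, 66]

[39, 30, 32, 66]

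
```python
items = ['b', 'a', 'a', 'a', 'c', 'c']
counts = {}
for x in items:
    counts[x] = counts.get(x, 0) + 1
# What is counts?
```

Initial: counts = {}, items = ['b', 'a', 'a', 'a', 'c', 'c']
See 'b': counts = {'b': 1}
See 'a': counts = {'b': 1, 'a': 1}
See 'a': counts = {'b': 1, 'a': 2}
See 'a': counts = {'b': 1, 'a': 3}
See 'c': counts = {'b': 1, 'a': 3, 'c': 1}
See 'c': counts = {'b': 1, 'a': 3, 'c': 2}

{'b': 1, 'a': 3, 'c': 2}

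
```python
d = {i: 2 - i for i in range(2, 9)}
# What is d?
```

{2: 0, 3: -1, 4: -2, 5: -3, 6: -4, 7: -5, 8: -6}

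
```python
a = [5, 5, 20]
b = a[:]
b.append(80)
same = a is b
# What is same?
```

After line 1: a = [5, 5, 20]
After line 2 (b = a[:] is a shallow copy, new object): a = [5, 5, 20], b = [5, 5, 20]
After line 3 (append only mutates b): a = [5, 5, 20], b = [5, 5, 20, 80]
After line 4 (same = a is b; different objects -> False): same = False

False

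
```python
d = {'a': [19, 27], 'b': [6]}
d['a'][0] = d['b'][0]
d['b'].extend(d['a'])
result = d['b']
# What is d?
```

After line 1: d = {'a': [19, 27], 'b': [6]}
After line 2 (a[0] = b[0] = 6): d = {'a': [6, 27], 'b': [6]}
After line 3 (b.extend(a) appends [6, 27]): d = {'a': [6, 27], 'b': [6, 6, 27]}
After line 4: result = d['b'] = [6, 6, 27]

{'a': [6, 27], 'b': [6, 6, 27]}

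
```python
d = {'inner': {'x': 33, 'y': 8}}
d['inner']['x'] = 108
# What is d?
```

After line 1: d = {'inner': {'x': 33, 'y': 8}}
After line 2 (inner x overwritten): d = {'inner': {'x': 108, 'y': 8}}

{'inner': {'x': 108, 'y': 8}}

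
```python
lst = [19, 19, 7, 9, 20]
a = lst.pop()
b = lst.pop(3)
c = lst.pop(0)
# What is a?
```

After line 1: lst = [19, 19, 7, 9, 20]
After line 2 (pop() -> a = 20): lst = [19, 19, 7, 9]
After line 3 (pop(3) -> b = 9): lst = [19, 19, 7]
After line 4 (pop(0) -> c = 19): lst = [19, 7]

20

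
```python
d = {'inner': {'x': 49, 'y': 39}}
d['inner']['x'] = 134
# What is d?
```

After line 1: d = {'inner': {'x': 49, 'y': 39}}
After line 2 (inner x overwritten): d = {'inner': {'x': 134, 'y': 39}}

{'inner': {'x': 134, 'y': 39}}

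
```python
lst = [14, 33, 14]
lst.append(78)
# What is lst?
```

[14, 33, 14, 78]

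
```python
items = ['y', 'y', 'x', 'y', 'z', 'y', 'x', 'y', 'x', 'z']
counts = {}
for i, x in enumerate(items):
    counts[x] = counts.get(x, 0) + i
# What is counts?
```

Initial: counts = {}, items = ['y', 'y', 'x', 'y', 'z', 'y', 'x', 'y', 'x', 'z']
i=0, x='y': counts = {'y': 0}
i=1, x='y': counts = {'y': 1}
i=2, x='x': counts = {'y': 1, 'x': 2}
i=3, x='y': counts = {'y': 4, 'x': 2}
i=4, x='z': counts = {'y': 4, 'x': 2, 'z': 4}
i=5, x='y': counts = {'y': 9, 'x': 2, 'z': 4}
i=6, x='x': counts = {'y': 9, 'x': 8, 'z': 4}
i=7, x='y': counts = {'y': 16, 'x': 8, 'z': 4}
i=8, x='x': counts = {'y': 16, 'x': 16, 'z': 4}
i=9, x='z': counts = {'y': 16, 'x': 16, 'z': 13}

{'y': 16, 'x': 16, 'z': 13}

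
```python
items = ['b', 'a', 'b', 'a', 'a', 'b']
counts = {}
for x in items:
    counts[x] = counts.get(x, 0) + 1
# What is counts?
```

Initial: counts = {}, items = ['b', 'a', 'b', 'a', 'a', 'b']
See 'b': counts = {'b': 1}
See 'a': counts = {'b': 1, 'a': 1}
See 'b': counts = {'b': 2, 'a': 1}
See 'a': counts = {'b': 2, 'a': 2}
See 'a': counts = {'b': 2, 'a': 3}
See 'b': counts = {'b': 3, 'a': 3}

{'b': 3, 'a': 3}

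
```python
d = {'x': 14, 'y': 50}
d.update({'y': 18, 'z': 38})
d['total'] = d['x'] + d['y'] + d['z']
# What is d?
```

After line 1: d = {'x': 14, 'y': 50}
After line 2 (y overwritten, z added): d = {'x': 14, 'y': 18, 'z': 38}
After line 3 (total = 14 + 18 + 38 = 70): d = {'x': 14, 'y': 18, 'z': 38, 'total': 70}

{'x': 14, 'y': 18, 'z': 38, 'total': 70}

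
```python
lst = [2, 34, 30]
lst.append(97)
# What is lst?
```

[2, 34, 30, 97]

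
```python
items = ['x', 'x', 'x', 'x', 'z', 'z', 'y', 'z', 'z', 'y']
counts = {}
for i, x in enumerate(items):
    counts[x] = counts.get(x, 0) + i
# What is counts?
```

Initial: counts = {}, items = ['x', 'x', 'x', 'x', 'z', 'z', 'y', 'z', 'z', 'y']
i=0, x='x': counts = {'x': 0}
i=1, x='x': counts = {'x': 1}
i=2, x='x': counts = {'x': 3}
i=3, x='x': counts = {'x': 6}
i=4, x='z': counts = {'x': 6, 'z': 4}
i=5, x='z': counts = {'x': 6, 'z': 9}
i=6, x='y': counts = {'x': 6, 'z': 9, 'y': 6}
i=7, x='z': counts = {'x': 6, 'z': 16, 'y': 6}
i=8, x='z': counts = {'x': 6, 'z': 24, 'y': 6}
i=9, x='y': counts = {'x': 6, 'z': 24, 'y': 15}

{'x': 6, 'z': 24, 'y': 15}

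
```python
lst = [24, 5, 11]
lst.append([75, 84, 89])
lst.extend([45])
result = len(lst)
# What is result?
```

After line 1: lst = [24, 5, 11]
After line 2 (append adds [75, 84, 89] as single element): lst = [24, 5, 11, [75, 84, 89]]
After line 3 (extend unpacks [45], adds 45): lst = [24, 5, 11, [75, 84, 89], 45]
After line 4: result = len(lst) = 5

5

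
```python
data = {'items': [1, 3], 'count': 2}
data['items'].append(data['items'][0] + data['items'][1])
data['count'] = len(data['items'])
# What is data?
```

After line 1: data = {'items': [1, 3], 'count': 2}
After line 2 (append 1 + 3 = 4): data = {'items': [1, 3, 4], 'count': 2}
After line 3 (count = len(items) = 3): data = {'items': [1, 3, 4], 'count': 3}

{'items': [1, 3, 4], 'count': 3}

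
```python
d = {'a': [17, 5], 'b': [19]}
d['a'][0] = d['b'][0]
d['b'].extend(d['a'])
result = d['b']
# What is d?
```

After line 1: d = {'a': [17, 5], 'b': [19]}
After line 2 (a[0] = b[0] = 19): d = {'a': [19, 5], 'b': [19]}
After line 3 (b.extend(a) appends [19, 5]): d = {'a': [19, 5], 'b': [19, 19, 5]}
After line 4: result = d['b'] = [19, 19, 5]

{'a': [19, 5], 'b': [19, 19, 5]}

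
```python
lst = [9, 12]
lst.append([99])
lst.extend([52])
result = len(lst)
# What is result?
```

After line 1: lst = [9, 12]
After line 2 (append adds [99] as single element): lst = [9, 12, [99]]
After line 3 (extend unpacks [52], adds 52): lst = [9, 12, [99], 52]
After line 4: result = len(lst) = 4

4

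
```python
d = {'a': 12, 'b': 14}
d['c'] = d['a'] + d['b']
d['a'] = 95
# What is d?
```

After line 1: d = {'a': 12, 'b': 14}
After line 2 (d['c'] = 12 + 14): d = {'a': 12, 'b': 14, 'c': 26}
After line 3: d = {'a': 95, 'b': 14, 'c': 26}

{'a': 95, 'b': 14, 'c': 26}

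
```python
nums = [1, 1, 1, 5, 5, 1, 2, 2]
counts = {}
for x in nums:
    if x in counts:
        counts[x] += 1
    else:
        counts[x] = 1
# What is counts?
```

Initial: counts = {}, nums = [1, 1, 1, 5, 5, 1, 2, 2]
See 1: counts = {1: 1}
See 1: counts = {1: 2}
See 1: counts = {1: 3}
See 5: counts = {1: 3, 5: 1}
See 5: counts = {1: 3, 5: 2}
See 1: counts = {1: 4, 5: 2}
See 2: counts = {1: 4, 5: 2, 2: 1}
See 2: counts = {1: 4, 5: 2, 2: 2}

{1: 4, 5: 2, 2: 2}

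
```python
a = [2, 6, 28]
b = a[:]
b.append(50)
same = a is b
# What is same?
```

After line 1: a = [2, 6, 28]
After line 2 (b = a[:] is a shallow copy, new object): a = [2, 6, 28], b = [2, 6, 28]
After line 3 (append only mutates b): a = [2, 6, 28], b = [2, 6, 28, 50]
After line 4 (same = a is b; different objects -> False): same = False

False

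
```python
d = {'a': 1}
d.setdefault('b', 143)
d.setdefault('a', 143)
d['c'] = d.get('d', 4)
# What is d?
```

After line 1: d = {'a': 1}
After line 2 (setdefault adds 'b'=143): d = {'a': 1, 'b': 143}
After line 3 (setdefault 'a' no-op, already exists): d = {'a': 1, 'b': 143}
After line 4 (get('d', 4) returns default since 'd' not in d): d = {'a': 1, 'b': 143, 'c': 4}

{'a': 1, 'b': 143, 'c': 4}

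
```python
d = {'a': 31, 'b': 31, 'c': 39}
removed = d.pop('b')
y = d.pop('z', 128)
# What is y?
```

After line 1: d = {'a': 31, 'b': 31, 'c': 39}
After line 2 (pop 'b' returns 31): d = {'a': 31, 'c': 39}, removed = 31
After line 3 (pop 'z' missing, returns default 128): d = {'a': 31, 'c': 39}, y = 128

128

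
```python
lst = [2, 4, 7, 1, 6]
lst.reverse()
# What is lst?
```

[6, 1, 7, 4, 2]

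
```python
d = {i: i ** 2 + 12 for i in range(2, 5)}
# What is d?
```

{2: 16, 3: 21, 4: 28}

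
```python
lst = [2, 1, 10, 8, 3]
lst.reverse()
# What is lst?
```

[3, 8, 10, 1, 2]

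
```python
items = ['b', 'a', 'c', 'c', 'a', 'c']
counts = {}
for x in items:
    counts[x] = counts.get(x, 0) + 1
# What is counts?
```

Initial: counts = {}, items = ['b', 'a', 'c', 'c', 'a', 'c']
See 'b': counts = {'b': 1}
See 'a': counts = {'b': 1, 'a': 1}
See 'c': counts = {'b': 1, 'a': 1, 'c': 1}
See 'c': counts = {'b': 1, 'a': 1, 'c': 2}
See 'a': counts = {'b': 1, 'a': 2, 'c': 2}
See 'c': counts = {'b': 1, 'a': 2, 'c': 3}

{'b': 1, 'a': 2, 'c': 3}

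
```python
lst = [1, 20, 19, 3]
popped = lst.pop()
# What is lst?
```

[1, 20, 19]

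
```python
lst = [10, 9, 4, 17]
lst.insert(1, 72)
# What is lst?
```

[10, 72, 9, 4, 17]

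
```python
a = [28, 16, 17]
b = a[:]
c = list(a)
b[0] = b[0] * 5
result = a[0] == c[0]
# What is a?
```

After line 1: a = [28, 16, 17]
After line 2 (b = a[:], copy): a = [28, 16, 17], b = [28, 16, 17]
After line 3 (c = list(a) is a copy, new object): c = [28, 16, 17]
After line 4 (b[0] = 28 * 5 = 140; only b mutates (copy)): a = [28, 16, 17], b = [140, 16, 17], c = [28, 16, 17]
After line 5 (a[0] = 28, c[0] = 28; result = True)

[28, 16, 17]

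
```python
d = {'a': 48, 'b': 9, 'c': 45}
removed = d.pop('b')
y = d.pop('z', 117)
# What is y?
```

After line 1: d = {'a': 48, 'b': 9, 'c': 45}
After line 2 (pop 'b' returns 9): d = {'a': 48, 'c': 45}, removed = 9
After line 3 (pop 'z' missing, returns default 117): d = {'a': 48, 'c': 45}, y = 117

117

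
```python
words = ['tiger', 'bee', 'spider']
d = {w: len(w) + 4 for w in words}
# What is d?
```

{'tiger': 9, 'bee': 7, 'spider': 10}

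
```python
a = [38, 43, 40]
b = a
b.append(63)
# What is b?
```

After line 1: a = [38, 43, 40]
After line 2 (b = a is an alias, same object): a = [38, 43, 40], b = [38, 43, 40]
After line 3 (b.append mutates the shared list): a = [38, 43, 40, 63], b = [38, 43, 40, 63]

[38, 43, 40, 63]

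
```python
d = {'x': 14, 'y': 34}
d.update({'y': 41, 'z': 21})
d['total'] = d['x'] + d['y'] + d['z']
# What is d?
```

After line 1: d = {'x': 14, 'y': 34}
After line 2 (y overwritten, z added): d = {'x': 14, 'y': 41, 'z': 21}
After line 3 (total = 14 + 41 + 21 = 76): d = {'x': 14, 'y': 41, 'z': 21, 'total': 76}

{'x': 14, 'y': 41, 'z': 21, 'total': 76}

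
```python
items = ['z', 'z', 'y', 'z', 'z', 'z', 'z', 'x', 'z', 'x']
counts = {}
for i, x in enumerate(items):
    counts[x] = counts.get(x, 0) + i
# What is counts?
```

Initial: counts = {}, items = ['z', 'z', 'y', 'z', 'z', 'z', 'z', 'x', 'z', 'x']
i=0, x='z': counts = {'z': 0}
i=1, x='z': counts = {'z': 1}
i=2, x='y': counts = {'z': 1, 'y': 2}
i=3, x='z': counts = {'z': 4, 'y': 2}
i=4, x='z': counts = {'z': 8, 'y': 2}
i=5, x='z': counts = {'z': 13, 'y': 2}
i=6, x='z': counts = {'z': 19, 'y': 2}
i=7, x='x': counts = {'z': 19, 'y': 2, 'x': 7}
i=8, x='z': counts = {'z': 27, 'y': 2, 'x': 7}
i=9, x='x': counts = {'z': 27, 'y': 2, 'x': 16}

{'z': 27, 'y': 2, 'x': 16}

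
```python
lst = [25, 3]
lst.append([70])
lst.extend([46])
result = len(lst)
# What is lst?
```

After line 1: lst = [25, 3]
After line 2 (append adds [70] as single element): lst = [25, 3, [70]]
After line 3 (extend unpacks [46], adds 46): lst = [25, 3, [70], 46]
After line 4: result = len(lst) = 4

[25, 3, [70], 46]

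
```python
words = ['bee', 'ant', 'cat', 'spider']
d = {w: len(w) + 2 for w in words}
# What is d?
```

{'bee': 5, 'ant': 5, 'cat': 5, 'spider': 8}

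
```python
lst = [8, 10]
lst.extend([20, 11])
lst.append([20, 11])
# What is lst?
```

After line 1: lst = [8, 10]
After line 2 (extend unpacks [20, 11]): lst = [8, 10, 20, 11]
After line 3 (append adds [20, 11] as single element): lst = [8, 10, 20, 11, [20, 11]]

[8, 10, 20, 11, [20, 11]]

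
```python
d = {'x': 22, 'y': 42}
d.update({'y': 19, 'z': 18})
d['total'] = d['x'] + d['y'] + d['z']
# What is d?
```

After line 1: d = {'x': 22, 'y': 42}
After line 2 (y overwritten, z added): d = {'x': 22, 'y': 19, 'z': 18}
After line 3 (total = 22 + 19 + 18 = 59): d = {'x': 22, 'y': 19, 'z': 18, 'total': 59}

{'x': 22, 'y': 19, 'z': 18, 'total': 59}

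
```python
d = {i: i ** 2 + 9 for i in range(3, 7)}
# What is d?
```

{3: 18, 4: 25, 5: 34, 6: 45}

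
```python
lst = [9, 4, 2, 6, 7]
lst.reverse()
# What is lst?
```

[7, 6, 2, 4, 9]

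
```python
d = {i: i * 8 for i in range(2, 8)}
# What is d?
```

{2: 16, 3: 24, 4: 32, 5: 40, 6: 48, 7: 56}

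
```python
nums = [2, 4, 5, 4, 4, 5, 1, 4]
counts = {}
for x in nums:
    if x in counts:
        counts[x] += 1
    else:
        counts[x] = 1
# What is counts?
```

Initial: counts = {}, nums = [2, 4, 5, 4, 4, 5, 1, 4]
See 2: counts = {2: 1}
See 4: counts = {2: 1, 4: 1}
See 5: counts = {2: 1, 4: 1, 5: 1}
See 4: counts = {2: 1, 4: 2, 5: 1}
See 4: counts = {2: 1, 4: 3, 5: 1}
See 5: counts = {2: 1, 4: 3, 5: 2}
See 1: counts = {2: 1, 4: 3, 5: 2, 1: 1}
See 4: counts = {2: 1, 4: 4, 5: 2, 1: 1}

{2: 1, 4: 4, 5: 2, 1: 1}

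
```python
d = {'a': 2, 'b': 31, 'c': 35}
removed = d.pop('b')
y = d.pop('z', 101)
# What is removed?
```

After line 1: d = {'a': 2, 'b': 31, 'c': 35}
After line 2 (pop 'b' returns 31): d = {'a': 2, 'c': 35}, removed = 31
After line 3 (pop 'z' missing, returns default 101): d = {'a': 2, 'c': 35}, y = 101

31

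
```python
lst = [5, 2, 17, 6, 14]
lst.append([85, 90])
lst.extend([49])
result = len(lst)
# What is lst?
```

After line 1: lst = [5, 2, 17, 6, 14]
After line 2 (append adds [85, 90] as single element): lst = [5, 2, 17, 6, 14, [85, 90]]
After line 3 (extend unpacks [49], adds 49): lst = [5, 2, 17, 6, 14, [85, 90], 49]
After line 4: result = len(lst) = 7

[5, 2, 17, 6, 14, [85, 90], 49]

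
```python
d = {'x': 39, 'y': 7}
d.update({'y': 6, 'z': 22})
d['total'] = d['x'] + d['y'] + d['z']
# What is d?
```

After line 1: d = {'x': 39, 'y': 7}
After line 2 (y overwritten, z added): d = {'x': 39, 'y': 6, 'z': 22}
After line 3 (total = 39 + 6 + 22 = 67): d = {'x': 39, 'y': 6, 'z': 22, 'total': 67}

{'x': 39, 'y': 6, 'z': 22, 'total': 67}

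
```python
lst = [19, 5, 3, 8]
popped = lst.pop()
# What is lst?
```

[19, 5, 3]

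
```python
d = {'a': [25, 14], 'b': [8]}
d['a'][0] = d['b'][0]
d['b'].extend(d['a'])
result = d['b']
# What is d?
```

After line 1: d = {'a': [25, 14], 'b': [8]}
After line 2 (a[0] = b[0] = 8): d = {'a': [8, 14], 'b': [8]}
After line 3 (b.extend(a) appends [8, 14]): d = {'a': [8, 14], 'b': [8, 8, 14]}
After line 4: result = d['b'] = [8, 8, 14]

{'a': [8, 14], 'b': [8, 8, 14]}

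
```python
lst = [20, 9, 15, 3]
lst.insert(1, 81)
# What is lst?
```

[20, 81, 9, 15, 3]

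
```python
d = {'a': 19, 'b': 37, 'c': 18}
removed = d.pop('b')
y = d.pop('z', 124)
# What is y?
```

After line 1: d = {'a': 19, 'b': 37, 'c': 18}
After line 2 (pop 'b' returns 37): d = {'a': 19, 'c': 18}, removed = 37
After line 3 (pop 'z' missing, returns default 124): d = {'a': 19, 'c': 18}, y = 124

124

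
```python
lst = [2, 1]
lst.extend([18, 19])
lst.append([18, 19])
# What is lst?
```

After line 1: lst = [2, 1]
After line 2 (extend unpacks [18, 19]): lst = [2, 1, 18, 19]
After line 3 (append adds [18, 19] as single element): lst = [2, 1, 18, 19, [18, 19]]

[2, 1, 18, 19, [18, 19]]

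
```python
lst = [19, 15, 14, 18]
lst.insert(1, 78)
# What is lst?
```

[19, 78, 15, 14, 18]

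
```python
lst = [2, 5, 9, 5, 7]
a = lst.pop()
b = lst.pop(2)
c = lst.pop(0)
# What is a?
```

After line 1: lst = [2, 5, 9, 5, 7]
After line 2 (pop() -> a = 7): lst = [2, 5, 9, 5]
After line 3 (pop(2) -> b = 9): lst = [2, 5, 5]
After line 4 (pop(0) -> c = 2): lst = [5, 5]

7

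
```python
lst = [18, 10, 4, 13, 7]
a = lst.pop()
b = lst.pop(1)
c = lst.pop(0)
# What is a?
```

After line 1: lst = [18, 10, 4, 13, 7]
After line 2 (pop() -> a = 7): lst = [18, 10, 4, 13]
After line 3 (pop(1) -> b = 10): lst = [18, 4, 13]
After line 4 (pop(0) -> c = 18): lst = [4, 13]

7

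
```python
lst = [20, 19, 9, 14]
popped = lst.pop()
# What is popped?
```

14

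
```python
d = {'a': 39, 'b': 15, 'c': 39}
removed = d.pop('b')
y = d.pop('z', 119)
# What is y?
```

After line 1: d = {'a': 39, 'b': 15, 'c': 39}
After line 2 (pop 'b' returns 15): d = {'a': 39, 'c': 39}, removed = 15
After line 3 (pop 'z' missing, returns default 119): d = {'a': 39, 'c': 39}, y = 119

119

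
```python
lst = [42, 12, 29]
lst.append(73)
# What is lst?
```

[42, 12, 29, 73]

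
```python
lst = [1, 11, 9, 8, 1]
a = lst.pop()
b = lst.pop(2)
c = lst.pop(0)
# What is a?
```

After line 1: lst = [1, 11, 9, 8, 1]
After line 2 (pop() -> a = 1): lst = [1, 11, 9, 8]
After line 3 (pop(2) -> b = 9): lst = [1, 11, 8]
After line 4 (pop(0) -> c = 1): lst = [11, 8]

1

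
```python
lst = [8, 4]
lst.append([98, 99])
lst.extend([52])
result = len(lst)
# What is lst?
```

After line 1: lst = [8, 4]
After line 2 (append adds [98, 99] as single element): lst = [8, 4, [98, 99]]
After line 3 (extend unpacks [52], adds 52): lst = [8, 4, [98, 99], 52]
After line 4: result = len(lst) = 4

[8, 4, [98, 99], 52]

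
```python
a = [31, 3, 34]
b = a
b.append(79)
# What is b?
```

After line 1: a = [31, 3, 34]
After line 2 (b = a is an alias, same object): a = [31, 3, 34], b = [31, 3, 34]
After line 3 (b.append mutates the shared list): a = [31, 3, 34, 79], b = [31, 3, 34, 79]

[31, 3, 34, 79]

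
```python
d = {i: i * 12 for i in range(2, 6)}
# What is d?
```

{2: 24, 3: 36, 4: 48, 5: 60}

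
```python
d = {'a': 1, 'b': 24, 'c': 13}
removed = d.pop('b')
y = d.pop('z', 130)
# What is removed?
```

After line 1: d = {'a': 1, 'b': 24, 'c': 13}
After line 2 (pop 'b' returns 24): d = {'a': 1, 'c': 13}, removed = 24
After line 3 (pop 'z' missing, returns default 130): d = {'a': 1, 'c': 13}, y = 130

24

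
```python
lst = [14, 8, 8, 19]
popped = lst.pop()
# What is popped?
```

19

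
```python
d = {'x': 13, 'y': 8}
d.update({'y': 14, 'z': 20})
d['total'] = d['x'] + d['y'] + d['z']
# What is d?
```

After line 1: d = {'x': 13, 'y': 8}
After line 2 (y overwritten, z added): d = {'x': 13, 'y': 14, 'z': 20}
After line 3 (total = 13 + 14 + 20 = 47): d = {'x': 13, 'y': 14, 'z': 20, 'total': 47}

{'x': 13, 'y': 14, 'z': 20, 'total': 47}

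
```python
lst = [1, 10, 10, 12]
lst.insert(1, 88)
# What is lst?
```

[1, 88, 10, 10, 12]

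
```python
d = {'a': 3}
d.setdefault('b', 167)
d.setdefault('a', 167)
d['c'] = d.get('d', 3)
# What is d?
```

After line 1: d = {'a': 3}
After line 2 (setdefault adds 'b'=167): d = {'a': 3, 'b': 167}
After line 3 (setdefault 'a' no-op, already exists): d = {'a': 3, 'b': 167}
After line 4 (get('d', 3) returns default since 'd' not in d): d = {'a': 3, 'b': 167, 'c': 3}

{'a': 3, 'b': 167, 'c': 3}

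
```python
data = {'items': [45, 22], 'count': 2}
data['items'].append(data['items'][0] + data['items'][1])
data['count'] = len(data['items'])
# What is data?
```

After line 1: data = {'items': [45, 22], 'count': 2}
After line 2 (append 45 + 22 = 67): data = {'items': [45, 22, 67], 'count': 2}
After line 3 (count = len(items) = 3): data = {'items': [45, 22, 67], 'count': 3}

{'items': [45, 22, 67], 'count': 3}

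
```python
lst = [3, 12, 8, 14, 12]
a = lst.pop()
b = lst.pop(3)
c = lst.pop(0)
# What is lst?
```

After line 1: lst = [3, 12, 8, 14, 12]
After line 2 (pop() -> a = 12): lst = [3, 12, 8, 14]
After line 3 (pop(3) -> b = 14): lst = [3, 12, 8]
After line 4 (pop(0) -> c = 3): lst = [12, 8]

[12, 8]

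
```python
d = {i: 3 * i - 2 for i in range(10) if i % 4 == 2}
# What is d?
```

{2: 4, 6: 16}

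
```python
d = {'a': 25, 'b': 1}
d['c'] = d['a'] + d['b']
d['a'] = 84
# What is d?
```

After line 1: d = {'a': 25, 'b': 1}
After line 2 (d['c'] = 25 + 1): d = {'a': 25, 'b': 1, 'c': 26}
After line 3: d = {'a': 84, 'b': 1, 'c': 26}

{'a': 84, 'b': 1, 'c': 26}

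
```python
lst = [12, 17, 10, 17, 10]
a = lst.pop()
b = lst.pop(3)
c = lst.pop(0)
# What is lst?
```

After line 1: lst = [12, 17, 10, 17, 10]
After line 2 (pop() -> a = 10): lst = [12, 17, 10, 17]
After line 3 (pop(3) -> b = 17): lst = [12, 17, 10]
After line 4 (pop(0) -> c = 12): lst = [17, 10]

[17, 10]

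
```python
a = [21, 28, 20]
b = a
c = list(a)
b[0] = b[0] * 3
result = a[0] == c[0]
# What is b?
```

After line 1: a = [21, 28, 20]
After line 2 (b = a, alias): a = [21, 28, 20], b = [21, 28, 20]
After line 3 (c = list(a) is a copy, new object): c = [21, 28, 20]
After line 4 (b[0] = 21 * 3 = 63; mutates shared a/b): a = b = [63, 28, 20], c = [21, 28, 20]
After line 5 (a[0] = 63, c[0] = 21; result = False)

[63, 28, 20]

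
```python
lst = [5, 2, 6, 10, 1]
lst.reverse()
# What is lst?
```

[1, 10, 6, 2, 5]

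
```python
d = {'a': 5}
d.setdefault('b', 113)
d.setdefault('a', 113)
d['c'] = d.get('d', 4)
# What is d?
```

After line 1: d = {'a': 5}
After line 2 (setdefault adds 'b'=113): d = {'a': 5, 'b': 113}
After line 3 (setdefault 'a' no-op, already exists): d = {'a': 5, 'b': 113}
After line 4 (get('d', 4) returns default since 'd' not in d): d = {'a': 5, 'b': 113, 'c': 4}

{'a': 5, 'b': 113, 'c': 4}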